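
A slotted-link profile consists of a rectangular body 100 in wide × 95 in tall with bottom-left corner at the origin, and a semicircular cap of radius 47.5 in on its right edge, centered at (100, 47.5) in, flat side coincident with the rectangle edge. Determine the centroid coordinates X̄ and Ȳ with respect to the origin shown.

Part | A | x̄ᵢ | ȳᵢ | A·x̄ᵢ | A·ȳᵢ
rectangular body | 9500.00 | 50.00 | 47.50 | 475000.00 | 451250.00
semicircular end | 3544.11 | 120.16 | 47.50 | 425858.84 | 168345.19
Σ | 13044.11 |  |  | 900858.84 | 619595.19
X̄ = 900858.84 / 13044.11 = 69.06 in
Ȳ = 619595.19 / 13044.11 = 47.50 in

X̄ = 69.06 in, Ȳ = 47.50 in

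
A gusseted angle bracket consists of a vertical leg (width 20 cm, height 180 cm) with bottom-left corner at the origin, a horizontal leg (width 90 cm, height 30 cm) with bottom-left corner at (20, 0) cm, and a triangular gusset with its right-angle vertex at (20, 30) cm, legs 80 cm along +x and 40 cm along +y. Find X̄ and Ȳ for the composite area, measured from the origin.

X̄ = 36.22 cm, Ȳ = 54.92 cm

vertical leg: A = 20 × 180 = 3600.00, centroid at (10.00, 90.00).
horizontal leg: A = 90 × 30 = 2700.00, centroid at (65.00, 15.00).
gusset: A = ½·80·40 = 1600.00, centroid at (46.67, 43.33).
ΣA = 7900.00 cm², ΣAX̄ = 286166.67 cm³, ΣAȲ = 433833.33 cm³.
X̄ = 286166.67/7900.00 = 36.22 cm; Ȳ = 433833.33/7900.00 = 54.92 cm.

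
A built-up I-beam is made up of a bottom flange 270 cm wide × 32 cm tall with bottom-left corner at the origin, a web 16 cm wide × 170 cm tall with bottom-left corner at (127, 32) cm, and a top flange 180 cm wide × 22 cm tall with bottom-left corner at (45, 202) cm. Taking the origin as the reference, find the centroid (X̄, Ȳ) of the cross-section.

X̄ = 135.00 cm, Ȳ = 84.85 cm

bottom flange: A = 270 × 32 = 8640.00, centroid at (135.00, 16.00).
web: A = 16 × 170 = 2720.00, centroid at (135.00, 117.00).
top flange: A = 180 × 22 = 3960.00, centroid at (135.00, 213.00).
ΣA = 15320.00 cm²
ΣAX̄ = (8640.00)(135.00) + (2720.00)(135.00) + (3960.00)(135.00) = 2068200.00 cm³
ΣAȲ = (8640.00)(16.00) + (2720.00)(117.00) + (3960.00)(213.00) = 1299960.00 cm³
X̄ = 2068200.00 / 15320.00 = 135.00 cm
Ȳ = 1299960.00 / 15320.00 = 84.85 cm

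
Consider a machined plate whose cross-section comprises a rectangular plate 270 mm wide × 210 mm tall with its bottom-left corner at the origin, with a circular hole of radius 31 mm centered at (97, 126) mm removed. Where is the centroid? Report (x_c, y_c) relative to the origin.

plate: A = 270 × 210 = 56700.00, centroid at (135.00, 105.00).
hole: A = −π·31² = -3019.07, centroid at (97.00, 126.00).
ΣA = 53680.93 mm²
ΣAx_c = (56700.00)(135.00) + (-3019.07)(97.00) = 7361650.16 mm³
ΣAy_c = (56700.00)(105.00) + (-3019.07)(126.00) = 5573097.11 mm³
x_c = 7361650.16 / 53680.93 = 137.14 mm
y_c = 5573097.11 / 53680.93 = 103.82 mm

x_c = 137.14 mm, y_c = 103.82 mm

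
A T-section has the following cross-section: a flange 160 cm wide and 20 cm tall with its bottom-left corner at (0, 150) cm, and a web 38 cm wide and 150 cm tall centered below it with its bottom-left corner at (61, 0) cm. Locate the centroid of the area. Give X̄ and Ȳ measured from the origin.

web: A = 38 × 150 = 5700.00, centroid at (80.00, 75.00).
flange: A = 160 × 20 = 3200.00, centroid at (80.00, 160.00).
ΣA = 8900.00 cm²
ΣAX̄ = (5700.00)(80.00) + (3200.00)(80.00) = 712000.00 cm³
ΣAȲ = (5700.00)(75.00) + (3200.00)(160.00) = 939500.00 cm³
X̄ = 712000.00 / 8900.00 = 80.00 cm
Ȳ = 939500.00 / 8900.00 = 105.56 cm

X̄ = 80.00 cm, Ȳ = 105.56 cm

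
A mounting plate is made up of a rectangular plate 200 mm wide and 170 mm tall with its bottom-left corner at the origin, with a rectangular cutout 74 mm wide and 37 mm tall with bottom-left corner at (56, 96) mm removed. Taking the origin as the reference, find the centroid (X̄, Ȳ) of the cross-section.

Part | A | x̄ᵢ | ȳᵢ | A·x̄ᵢ | A·ȳᵢ
plate | 34000.00 | 100.00 | 85.00 | 3400000.00 | 2890000.00
hole | -2738.00 | 93.00 | 114.50 | -254634.00 | -313501.00
Σ | 31262.00 |  |  | 3145366.00 | 2576499.00
X̄ = 3145366.00 / 31262.00 = 100.61 mm
Ȳ = 2576499.00 / 31262.00 = 82.42 mm

X̄ = 100.61 mm, Ȳ = 82.42 mm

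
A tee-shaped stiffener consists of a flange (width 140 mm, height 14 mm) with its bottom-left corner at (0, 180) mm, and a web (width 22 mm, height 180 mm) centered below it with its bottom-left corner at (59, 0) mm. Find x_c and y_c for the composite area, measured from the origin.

web: A = 22 × 180 = 3960.00, centroid at (70.00, 90.00).
flange: A = 140 × 14 = 1960.00, centroid at (70.00, 187.00).
ΣA = 5920.00 mm², ΣAx_c = 414400.00 mm³, ΣAy_c = 722920.00 mm³.
x_c = 414400.00/5920.00 = 70.00 mm; y_c = 722920.00/5920.00 = 122.11 mm.

x_c = 70.00 mm, y_c = 122.11 mm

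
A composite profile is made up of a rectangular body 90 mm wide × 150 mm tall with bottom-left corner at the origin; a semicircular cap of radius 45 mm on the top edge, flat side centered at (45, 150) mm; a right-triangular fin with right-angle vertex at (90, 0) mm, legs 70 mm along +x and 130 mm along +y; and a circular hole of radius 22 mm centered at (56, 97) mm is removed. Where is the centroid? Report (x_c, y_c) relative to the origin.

x_c = 59.93 mm, y_c = 81.18 mm

rectangular body: A = 90 × 150 = 13500.00, centroid at (45.00, 75.00).
semicircular top: A = ½π·45² = 3180.86, centroid at (45.00, 169.10).
triangular fin: A = ½·70·130 = 4550.00, centroid at (113.33, 43.33).
hole: A = −π·22² = -1520.53, centroid at (56.00, 97.00).
ΣA = 19710.33 mm²
ΣAx_c = (13500.00)(45.00) + (3180.86)(45.00) + (4550.00)(113.33) + (-1520.53)(56.00) = 1181155.75 mm³
ΣAy_c = (13500.00)(75.00) + (3180.86)(169.10) + (4550.00)(43.33) + (-1520.53)(97.00) = 1600054.56 mm³
x_c = 1181155.75 / 19710.33 = 59.93 mm
y_c = 1600054.56 / 19710.33 = 81.18 mm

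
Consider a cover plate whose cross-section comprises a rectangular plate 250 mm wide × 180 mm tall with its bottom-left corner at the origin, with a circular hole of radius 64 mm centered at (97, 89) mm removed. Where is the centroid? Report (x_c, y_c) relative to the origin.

Part | A | x̄ᵢ | ȳᵢ | A·x̄ᵢ | A·ȳᵢ
plate | 45000.00 | 125.00 | 90.00 | 5625000.00 | 4050000.00
hole | -12867.96 | 97.00 | 89.00 | -1248192.46 | -1145248.75
Σ | 32132.04 |  |  | 4376807.54 | 2904751.25
x_c = 4376807.54 / 32132.04 = 136.21 mm
y_c = 2904751.25 / 32132.04 = 90.40 mm

x_c = 136.21 mm, y_c = 90.40 mm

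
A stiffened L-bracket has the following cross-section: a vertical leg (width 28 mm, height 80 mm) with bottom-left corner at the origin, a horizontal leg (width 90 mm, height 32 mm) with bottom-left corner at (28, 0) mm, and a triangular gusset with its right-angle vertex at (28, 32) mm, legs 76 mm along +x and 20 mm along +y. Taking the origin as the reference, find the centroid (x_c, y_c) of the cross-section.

vertical leg: A = 28 × 80 = 2240.00, centroid at (14.00, 40.00).
horizontal leg: A = 90 × 32 = 2880.00, centroid at (73.00, 16.00).
gusset: A = ½·76·20 = 760.00, centroid at (53.33, 38.67).
ΣA = 5880.00 mm², ΣAx_c = 282133.33 mm³, ΣAy_c = 165066.67 mm³.
x_c = 282133.33/5880.00 = 47.98 mm; y_c = 165066.67/5880.00 = 28.07 mm.

x_c = 47.98 mm, y_c = 28.07 mm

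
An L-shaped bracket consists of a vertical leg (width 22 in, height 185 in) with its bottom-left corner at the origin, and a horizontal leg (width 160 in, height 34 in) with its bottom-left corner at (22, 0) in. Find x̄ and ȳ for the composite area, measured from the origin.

x̄ = 63.05 in, ȳ = 49.31 in

Part | A | x̄ᵢ | ȳᵢ | A·x̄ᵢ | A·ȳᵢ
vertical leg | 4070.00 | 11.00 | 92.50 | 44770.00 | 376475.00
horizontal leg | 5440.00 | 102.00 | 17.00 | 554880.00 | 92480.00
Σ | 9510.00 |  |  | 599650.00 | 468955.00
x̄ = 599650.00 / 9510.00 = 63.05 in
ȳ = 468955.00 / 9510.00 = 49.31 in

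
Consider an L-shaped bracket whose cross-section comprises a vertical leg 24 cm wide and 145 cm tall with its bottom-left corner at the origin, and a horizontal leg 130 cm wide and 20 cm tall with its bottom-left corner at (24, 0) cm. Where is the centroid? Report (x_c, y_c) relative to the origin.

vertical leg: A = 24 × 145 = 3480.00, centroid at (12.00, 72.50).
horizontal leg: A = 130 × 20 = 2600.00, centroid at (89.00, 10.00).
ΣA = 6080.00 cm², ΣAx_c = 273160.00 cm³, ΣAy_c = 278300.00 cm³.
x_c = 273160.00/6080.00 = 44.93 cm; y_c = 278300.00/6080.00 = 45.77 cm.

x_c = 44.93 cm, y_c = 45.77 cm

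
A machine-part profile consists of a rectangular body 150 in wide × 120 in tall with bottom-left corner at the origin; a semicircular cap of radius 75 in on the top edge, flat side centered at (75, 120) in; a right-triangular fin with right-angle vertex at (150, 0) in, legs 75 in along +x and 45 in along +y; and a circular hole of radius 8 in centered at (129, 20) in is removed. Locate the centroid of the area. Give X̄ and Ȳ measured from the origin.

X̄ = 80.57 in, Ȳ = 86.25 in

Part | A | x̄ᵢ | ȳᵢ | A·x̄ᵢ | A·ȳᵢ
rectangular body | 18000.00 | 75.00 | 60.00 | 1350000.00 | 1080000.00
semicircular top | 8835.73 | 75.00 | 151.83 | 662679.70 | 1341537.52
triangular fin | 1687.50 | 175.00 | 15.00 | 295312.50 | 25312.50
hole | -201.06 | 129.00 | 20.00 | -25936.99 | -4021.24
Σ | 28322.17 |  |  | 2282055.21 | 2442828.78
X̄ = 2282055.21 / 28322.17 = 80.57 in
Ȳ = 2442828.78 / 28322.17 = 86.25 in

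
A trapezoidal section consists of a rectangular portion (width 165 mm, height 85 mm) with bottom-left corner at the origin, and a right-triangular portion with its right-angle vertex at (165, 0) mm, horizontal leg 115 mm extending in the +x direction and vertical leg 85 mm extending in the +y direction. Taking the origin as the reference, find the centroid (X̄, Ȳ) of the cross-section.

X̄ = 113.73 mm, Ȳ = 38.84 mm

rectangular portion: A = 165 × 85 = 14025.00, centroid at (82.50, 42.50).
triangular portion: A = ½·115·85 = 4887.50, centroid at (203.33, 28.33).
ΣA = 18912.50 mm², ΣAX̄ = 2150854.17 mm³, ΣAȲ = 734541.67 mm³.
X̄ = 2150854.17/18912.50 = 113.73 mm; Ȳ = 734541.67/18912.50 = 38.84 mm.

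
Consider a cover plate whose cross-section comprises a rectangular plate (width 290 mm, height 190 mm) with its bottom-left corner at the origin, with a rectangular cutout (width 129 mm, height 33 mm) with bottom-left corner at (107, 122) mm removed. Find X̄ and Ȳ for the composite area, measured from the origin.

X̄ = 142.78 mm, Ȳ = 91.36 mm

plate: A = 290 × 190 = 55100.00, centroid at (145.00, 95.00).
hole: A = −(129 × 33) = -4257.00, centroid at (171.50, 138.50).
ΣA = 50843.00 mm²
ΣAX̄ = (55100.00)(145.00) + (-4257.00)(171.50) = 7259424.50 mm³
ΣAȲ = (55100.00)(95.00) + (-4257.00)(138.50) = 4644905.50 mm³
X̄ = 7259424.50 / 50843.00 = 142.78 mm
Ȳ = 4644905.50 / 50843.00 = 91.36 mm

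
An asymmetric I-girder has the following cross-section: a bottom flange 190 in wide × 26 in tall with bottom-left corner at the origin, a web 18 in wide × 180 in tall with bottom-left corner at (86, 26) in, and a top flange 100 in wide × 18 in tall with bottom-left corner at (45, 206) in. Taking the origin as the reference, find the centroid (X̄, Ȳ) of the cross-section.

X̄ = 95.00 in, Ȳ = 82.87 in

bottom flange: A = 190 × 26 = 4940.00, centroid at (95.00, 13.00).
web: A = 18 × 180 = 3240.00, centroid at (95.00, 116.00).
top flange: A = 100 × 18 = 1800.00, centroid at (95.00, 215.00).
ΣA = 9980.00 in², ΣAX̄ = 948100.00 in³, ΣAȲ = 827060.00 in³.
X̄ = 948100.00/9980.00 = 95.00 in; Ȳ = 827060.00/9980.00 = 82.87 in.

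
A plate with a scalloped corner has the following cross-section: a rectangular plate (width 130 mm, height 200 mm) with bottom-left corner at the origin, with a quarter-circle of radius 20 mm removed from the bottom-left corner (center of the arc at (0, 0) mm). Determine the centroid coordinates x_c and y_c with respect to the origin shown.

plate: A = 130 × 200 = 26000.00, centroid at (65.00, 100.00).
removed quarter-circle: A = −¼π·20² = -314.16, centroid at (8.49, 8.49).
ΣA = 25685.84 mm²
ΣAx_c = (26000.00)(65.00) + (-314.16)(8.49) = 1687333.33 mm³
ΣAy_c = (26000.00)(100.00) + (-314.16)(8.49) = 2597333.33 mm³
x_c = 1687333.33 / 25685.84 = 65.69 mm
y_c = 2597333.33 / 25685.84 = 101.12 mm

x_c = 65.69 mm, y_c = 101.12 mm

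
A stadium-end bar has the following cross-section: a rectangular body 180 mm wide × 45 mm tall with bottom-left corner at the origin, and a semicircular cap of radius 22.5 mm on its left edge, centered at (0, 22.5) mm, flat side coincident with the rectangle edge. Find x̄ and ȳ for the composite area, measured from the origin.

Part | A | x̄ᵢ | ȳᵢ | A·x̄ᵢ | A·ȳᵢ
rectangular body | 8100.00 | 90.00 | 22.50 | 729000.00 | 182250.00
semicircular end | 795.22 | -9.55 | 22.50 | -7593.75 | 17892.35
Σ | 8895.22 |  |  | 721406.25 | 200142.35
x̄ = 721406.25 / 8895.22 = 81.10 mm
ȳ = 200142.35 / 8895.22 = 22.50 mm

x̄ = 81.10 mm, ȳ = 22.50 mm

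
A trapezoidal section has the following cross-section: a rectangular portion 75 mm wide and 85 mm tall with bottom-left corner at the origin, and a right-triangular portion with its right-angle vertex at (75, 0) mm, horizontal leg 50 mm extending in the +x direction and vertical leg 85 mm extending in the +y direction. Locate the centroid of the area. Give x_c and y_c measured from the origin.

x_c = 51.04 mm, y_c = 38.96 mm

Part | A | x̄ᵢ | ȳᵢ | A·x̄ᵢ | A·ȳᵢ
rectangular portion | 6375.00 | 37.50 | 42.50 | 239062.50 | 270937.50
triangular portion | 2125.00 | 91.67 | 28.33 | 194791.67 | 60208.33
Σ | 8500.00 |  |  | 433854.17 | 331145.83
x_c = 433854.17 / 8500.00 = 51.04 mm
y_c = 331145.83 / 8500.00 = 38.96 mm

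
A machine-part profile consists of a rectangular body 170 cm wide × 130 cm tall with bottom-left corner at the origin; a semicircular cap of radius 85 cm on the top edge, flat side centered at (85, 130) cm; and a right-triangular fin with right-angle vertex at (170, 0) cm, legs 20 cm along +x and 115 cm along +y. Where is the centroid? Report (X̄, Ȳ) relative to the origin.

X̄ = 88.05 cm, Ȳ = 97.27 cm

Part | A | x̄ᵢ | ȳᵢ | A·x̄ᵢ | A·ȳᵢ
rectangular body | 22100.00 | 85.00 | 65.00 | 1878500.00 | 1436500.00
semicircular top | 11349.00 | 85.00 | 166.08 | 964665.29 | 1884787.12
triangular fin | 1150.00 | 176.67 | 38.33 | 203166.67 | 44083.33
Σ | 34599.00 |  |  | 3046331.96 | 3365370.45
X̄ = 3046331.96 / 34599.00 = 88.05 cm
Ȳ = 3365370.45 / 34599.00 = 97.27 cm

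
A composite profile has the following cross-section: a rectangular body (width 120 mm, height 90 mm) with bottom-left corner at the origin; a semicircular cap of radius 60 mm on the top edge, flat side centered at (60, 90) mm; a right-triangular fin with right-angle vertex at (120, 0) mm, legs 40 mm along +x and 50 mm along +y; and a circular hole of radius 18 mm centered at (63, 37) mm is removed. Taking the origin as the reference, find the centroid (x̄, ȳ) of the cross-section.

rectangular body: A = 120 × 90 = 10800.00, centroid at (60.00, 45.00).
semicircular top: A = ½π·60² = 5654.87, centroid at (60.00, 115.46).
triangular fin: A = ½·40·50 = 1000.00, centroid at (133.33, 16.67).
hole: A = −π·18² = -1017.88, centroid at (63.00, 37.00).
ΣA = 16436.99 mm², ΣAx̄ = 1056499.15 mm³, ΣAȳ = 1117943.26 mm³.
x̄ = 1056499.15/16436.99 = 64.28 mm; ȳ = 1117943.26/16436.99 = 68.01 mm.

x̄ = 64.28 mm, ȳ = 68.01 mm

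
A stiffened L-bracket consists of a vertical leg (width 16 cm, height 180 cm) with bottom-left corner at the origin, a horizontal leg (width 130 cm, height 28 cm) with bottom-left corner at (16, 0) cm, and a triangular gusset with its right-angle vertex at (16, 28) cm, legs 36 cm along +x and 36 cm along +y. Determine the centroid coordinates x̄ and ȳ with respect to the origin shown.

x̄ = 46.88 cm, ȳ = 46.89 cm

vertical leg: A = 16 × 180 = 2880.00, centroid at (8.00, 90.00).
horizontal leg: A = 130 × 28 = 3640.00, centroid at (81.00, 14.00).
gusset: A = ½·36·36 = 648.00, centroid at (28.00, 40.00).
ΣA = 7168.00 cm², ΣAx̄ = 336024.00 cm³, ΣAȳ = 336080.00 cm³.
x̄ = 336024.00/7168.00 = 46.88 cm; ȳ = 336080.00/7168.00 = 46.89 cm.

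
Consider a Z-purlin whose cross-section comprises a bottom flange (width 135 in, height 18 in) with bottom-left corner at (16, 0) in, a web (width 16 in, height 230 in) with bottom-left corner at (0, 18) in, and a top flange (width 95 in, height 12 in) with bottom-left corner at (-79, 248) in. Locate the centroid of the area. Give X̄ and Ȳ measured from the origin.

X̄ = 27.09 in, Ȳ = 110.46 in

bottom flange: A = 135 × 18 = 2430.00, centroid at (83.50, 9.00).
web: A = 16 × 230 = 3680.00, centroid at (8.00, 133.00).
top flange: A = 95 × 12 = 1140.00, centroid at (-31.50, 254.00).
ΣA = 7250.00 in²
ΣAX̄ = (2430.00)(83.50) + (3680.00)(8.00) + (1140.00)(-31.50) = 196435.00 in³
ΣAȲ = (2430.00)(9.00) + (3680.00)(133.00) + (1140.00)(254.00) = 800870.00 in³
X̄ = 196435.00 / 7250.00 = 27.09 in
Ȳ = 800870.00 / 7250.00 = 110.46 in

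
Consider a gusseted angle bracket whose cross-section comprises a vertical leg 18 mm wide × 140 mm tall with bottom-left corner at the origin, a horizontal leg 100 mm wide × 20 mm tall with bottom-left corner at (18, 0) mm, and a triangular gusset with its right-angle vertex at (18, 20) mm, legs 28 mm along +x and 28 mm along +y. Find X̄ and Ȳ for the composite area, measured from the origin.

X̄ = 34.49 mm, Ȳ = 42.32 mm

vertical leg: A = 18 × 140 = 2520.00, centroid at (9.00, 70.00).
horizontal leg: A = 100 × 20 = 2000.00, centroid at (68.00, 10.00).
gusset: A = ½·28·28 = 392.00, centroid at (27.33, 29.33).
ΣA = 4912.00 mm², ΣAX̄ = 169394.67 mm³, ΣAȲ = 207898.67 mm³.
X̄ = 169394.67/4912.00 = 34.49 mm; Ȳ = 207898.67/4912.00 = 42.32 mm.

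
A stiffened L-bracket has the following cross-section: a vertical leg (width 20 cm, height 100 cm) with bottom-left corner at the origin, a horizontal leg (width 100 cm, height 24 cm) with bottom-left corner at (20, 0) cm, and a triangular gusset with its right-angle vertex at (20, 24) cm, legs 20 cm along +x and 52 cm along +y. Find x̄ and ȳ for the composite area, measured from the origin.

vertical leg: A = 20 × 100 = 2000.00, centroid at (10.00, 50.00).
horizontal leg: A = 100 × 24 = 2400.00, centroid at (70.00, 12.00).
gusset: A = ½·20·52 = 520.00, centroid at (26.67, 41.33).
ΣA = 4920.00 cm²
ΣAx̄ = (2000.00)(10.00) + (2400.00)(70.00) + (520.00)(26.67) = 201866.67 cm³
ΣAȳ = (2000.00)(50.00) + (2400.00)(12.00) + (520.00)(41.33) = 150293.33 cm³
x̄ = 201866.67 / 4920.00 = 41.03 cm
ȳ = 150293.33 / 4920.00 = 30.55 cm

x̄ = 41.03 cm, ȳ = 30.55 cm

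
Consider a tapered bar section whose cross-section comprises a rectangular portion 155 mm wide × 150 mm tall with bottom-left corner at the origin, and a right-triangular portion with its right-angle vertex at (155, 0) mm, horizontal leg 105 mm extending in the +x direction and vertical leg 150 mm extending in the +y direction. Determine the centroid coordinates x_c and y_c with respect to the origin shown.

x_c = 105.96 mm, y_c = 68.67 mm

rectangular portion: A = 155 × 150 = 23250.00, centroid at (77.50, 75.00).
triangular portion: A = ½·105·150 = 7875.00, centroid at (190.00, 50.00).
ΣA = 31125.00 mm², ΣAx_c = 3298125.00 mm³, ΣAy_c = 2137500.00 mm³.
x_c = 3298125.00/31125.00 = 105.96 mm; y_c = 2137500.00/31125.00 = 68.67 mm.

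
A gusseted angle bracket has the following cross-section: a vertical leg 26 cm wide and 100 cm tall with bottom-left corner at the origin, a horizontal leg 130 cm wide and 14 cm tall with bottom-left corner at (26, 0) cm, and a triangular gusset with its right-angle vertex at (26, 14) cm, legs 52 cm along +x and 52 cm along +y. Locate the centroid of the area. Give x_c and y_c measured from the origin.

x_c = 44.70 cm, y_c = 32.07 cm

Part | A | x̄ᵢ | ȳᵢ | A·x̄ᵢ | A·ȳᵢ
vertical leg | 2600.00 | 13.00 | 50.00 | 33800.00 | 130000.00
horizontal leg | 1820.00 | 91.00 | 7.00 | 165620.00 | 12740.00
gusset | 1352.00 | 43.33 | 31.33 | 58586.67 | 42362.67
Σ | 5772.00 |  |  | 258006.67 | 185102.67
x_c = 258006.67 / 5772.00 = 44.70 cm
y_c = 185102.67 / 5772.00 = 32.07 cm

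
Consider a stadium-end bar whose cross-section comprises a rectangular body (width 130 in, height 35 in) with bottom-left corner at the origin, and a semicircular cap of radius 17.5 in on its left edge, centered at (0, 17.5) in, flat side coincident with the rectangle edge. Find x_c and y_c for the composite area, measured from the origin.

rectangular body: A = 130 × 35 = 4550.00, centroid at (65.00, 17.50).
semicircular end: A = ½π·17.5² = 481.06, centroid at (-7.43, 17.50).
ΣA = 5031.06 in², ΣAx_c = 292177.08 in³, ΣAy_c = 88043.49 in³.
x_c = 292177.08/5031.06 = 58.07 in; y_c = 88043.49/5031.06 = 17.50 in.

x_c = 58.07 in, y_c = 17.50 in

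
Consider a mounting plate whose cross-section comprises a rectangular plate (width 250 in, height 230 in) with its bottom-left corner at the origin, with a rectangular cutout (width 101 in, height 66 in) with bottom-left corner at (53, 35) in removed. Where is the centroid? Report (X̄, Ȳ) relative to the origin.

X̄ = 127.82 in, Ȳ = 121.16 in

plate: A = 250 × 230 = 57500.00, centroid at (125.00, 115.00).
hole: A = −(101 × 66) = -6666.00, centroid at (103.50, 68.00).
ΣA = 50834.00 in², ΣAX̄ = 6497569.00 in³, ΣAȲ = 6159212.00 in³.
X̄ = 6497569.00/50834.00 = 127.82 in; Ȳ = 6159212.00/50834.00 = 121.16 in.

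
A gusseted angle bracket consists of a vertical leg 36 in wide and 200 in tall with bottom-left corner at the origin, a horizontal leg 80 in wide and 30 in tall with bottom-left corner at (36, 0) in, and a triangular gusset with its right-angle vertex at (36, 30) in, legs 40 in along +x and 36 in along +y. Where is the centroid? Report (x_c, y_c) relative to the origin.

Part | A | x̄ᵢ | ȳᵢ | A·x̄ᵢ | A·ȳᵢ
vertical leg | 7200.00 | 18.00 | 100.00 | 129600.00 | 720000.00
horizontal leg | 2400.00 | 76.00 | 15.00 | 182400.00 | 36000.00
gusset | 720.00 | 49.33 | 42.00 | 35520.00 | 30240.00
Σ | 10320.00 |  |  | 347520.00 | 786240.00
x_c = 347520.00 / 10320.00 = 33.67 in
y_c = 786240.00 / 10320.00 = 76.19 in

x_c = 33.67 in, y_c = 76.19 in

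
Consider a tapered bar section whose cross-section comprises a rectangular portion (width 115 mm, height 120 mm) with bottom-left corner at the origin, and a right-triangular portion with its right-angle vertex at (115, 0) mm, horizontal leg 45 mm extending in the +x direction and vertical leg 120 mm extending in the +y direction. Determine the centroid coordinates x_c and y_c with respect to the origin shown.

x_c = 69.36 mm, y_c = 56.73 mm

rectangular portion: A = 115 × 120 = 13800.00, centroid at (57.50, 60.00).
triangular portion: A = ½·45·120 = 2700.00, centroid at (130.00, 40.00).
ΣA = 16500.00 mm²
ΣAx_c = (13800.00)(57.50) + (2700.00)(130.00) = 1144500.00 mm³
ΣAy_c = (13800.00)(60.00) + (2700.00)(40.00) = 936000.00 mm³
x_c = 1144500.00 / 16500.00 = 69.36 mm
y_c = 936000.00 / 16500.00 = 56.73 mm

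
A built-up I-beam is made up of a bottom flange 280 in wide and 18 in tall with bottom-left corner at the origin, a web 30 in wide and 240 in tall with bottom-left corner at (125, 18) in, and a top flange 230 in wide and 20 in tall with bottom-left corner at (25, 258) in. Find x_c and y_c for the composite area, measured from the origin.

x_c = 140.00 in, y_c = 134.90 in

bottom flange: A = 280 × 18 = 5040.00, centroid at (140.00, 9.00).
web: A = 30 × 240 = 7200.00, centroid at (140.00, 138.00).
top flange: A = 230 × 20 = 4600.00, centroid at (140.00, 268.00).
ΣA = 16840.00 in²
ΣAx_c = (5040.00)(140.00) + (7200.00)(140.00) + (4600.00)(140.00) = 2357600.00 in³
ΣAy_c = (5040.00)(9.00) + (7200.00)(138.00) + (4600.00)(268.00) = 2271760.00 in³
x_c = 2357600.00 / 16840.00 = 140.00 in
y_c = 2271760.00 / 16840.00 = 134.90 in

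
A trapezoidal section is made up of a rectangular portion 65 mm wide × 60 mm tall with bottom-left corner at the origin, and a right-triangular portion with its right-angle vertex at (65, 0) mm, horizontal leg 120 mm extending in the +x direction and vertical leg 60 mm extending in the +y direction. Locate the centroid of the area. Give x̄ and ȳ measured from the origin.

Part | A | x̄ᵢ | ȳᵢ | A·x̄ᵢ | A·ȳᵢ
rectangular portion | 3900.00 | 32.50 | 30.00 | 126750.00 | 117000.00
triangular portion | 3600.00 | 105.00 | 20.00 | 378000.00 | 72000.00
Σ | 7500.00 |  |  | 504750.00 | 189000.00
x̄ = 504750.00 / 7500.00 = 67.30 mm
ȳ = 189000.00 / 7500.00 = 25.20 mm

x̄ = 67.30 mm, ȳ = 25.20 mm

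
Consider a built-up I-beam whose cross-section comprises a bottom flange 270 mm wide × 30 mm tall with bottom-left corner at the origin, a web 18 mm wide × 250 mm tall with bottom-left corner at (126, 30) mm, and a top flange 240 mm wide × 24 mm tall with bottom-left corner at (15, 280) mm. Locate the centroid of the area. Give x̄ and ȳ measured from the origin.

bottom flange: A = 270 × 30 = 8100.00, centroid at (135.00, 15.00).
web: A = 18 × 250 = 4500.00, centroid at (135.00, 155.00).
top flange: A = 240 × 24 = 5760.00, centroid at (135.00, 292.00).
ΣA = 18360.00 mm²
ΣAx̄ = (8100.00)(135.00) + (4500.00)(135.00) + (5760.00)(135.00) = 2478600.00 mm³
ΣAȳ = (8100.00)(15.00) + (4500.00)(155.00) + (5760.00)(292.00) = 2500920.00 mm³
x̄ = 2478600.00 / 18360.00 = 135.00 mm
ȳ = 2500920.00 / 18360.00 = 136.22 mm

x̄ = 135.00 mm, ȳ = 136.22 mm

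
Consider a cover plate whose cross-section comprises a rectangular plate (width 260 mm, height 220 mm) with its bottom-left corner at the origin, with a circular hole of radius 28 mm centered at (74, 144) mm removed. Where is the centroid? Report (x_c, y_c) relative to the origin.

x_c = 132.52 mm, y_c = 108.47 mm

Part | A | x̄ᵢ | ȳᵢ | A·x̄ᵢ | A·ȳᵢ
plate | 57200.00 | 130.00 | 110.00 | 7436000.00 | 6292000.00
hole | -2463.01 | 74.00 | 144.00 | -182262.64 | -354673.24
Σ | 54736.99 |  |  | 7253737.36 | 5937326.76
x_c = 7253737.36 / 54736.99 = 132.52 mm
y_c = 5937326.76 / 54736.99 = 108.47 mm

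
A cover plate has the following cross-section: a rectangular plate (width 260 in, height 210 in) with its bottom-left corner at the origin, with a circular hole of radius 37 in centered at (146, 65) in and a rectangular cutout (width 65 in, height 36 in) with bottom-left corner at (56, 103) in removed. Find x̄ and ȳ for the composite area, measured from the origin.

Part | A | x̄ᵢ | ȳᵢ | A·x̄ᵢ | A·ȳᵢ
plate | 54600.00 | 130.00 | 105.00 | 7098000.00 | 5733000.00
hole 1 | -4300.84 | 146.00 | 65.00 | -627922.69 | -279554.62
hole 2 | -2340.00 | 88.50 | 121.00 | -207090.00 | -283140.00
Σ | 47959.16 |  |  | 6262987.31 | 5170305.38
x̄ = 6262987.31 / 47959.16 = 130.59 in
ȳ = 5170305.38 / 47959.16 = 107.81 in

x̄ = 130.59 in, ȳ = 107.81 in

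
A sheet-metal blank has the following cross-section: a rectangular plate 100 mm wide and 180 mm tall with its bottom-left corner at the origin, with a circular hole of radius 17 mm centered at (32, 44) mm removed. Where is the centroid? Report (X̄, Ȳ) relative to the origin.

plate: A = 100 × 180 = 18000.00, centroid at (50.00, 90.00).
hole: A = −π·17² = -907.92, centroid at (32.00, 44.00).
ΣA = 17092.08 mm², ΣAX̄ = 870946.55 mm³, ΣAȲ = 1580051.51 mm³.
X̄ = 870946.55/17092.08 = 50.96 mm; Ȳ = 1580051.51/17092.08 = 92.44 mm.

X̄ = 50.96 mm, Ȳ = 92.44 mm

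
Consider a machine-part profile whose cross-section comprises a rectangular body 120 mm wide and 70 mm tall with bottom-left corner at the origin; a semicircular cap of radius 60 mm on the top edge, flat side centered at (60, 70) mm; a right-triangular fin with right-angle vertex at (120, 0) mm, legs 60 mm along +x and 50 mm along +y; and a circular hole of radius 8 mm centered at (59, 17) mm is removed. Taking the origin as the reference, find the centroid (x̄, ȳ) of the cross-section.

x̄ = 67.83 mm, ȳ = 55.71 mm

Part | A | x̄ᵢ | ȳᵢ | A·x̄ᵢ | A·ȳᵢ
rectangular body | 8400.00 | 60.00 | 35.00 | 504000.00 | 294000.00
semicircular top | 5654.87 | 60.00 | 95.46 | 339292.01 | 539840.67
triangular fin | 1500.00 | 140.00 | 16.67 | 210000.00 | 25000.00
hole | -201.06 | 59.00 | 17.00 | -11862.65 | -3418.05
Σ | 15353.80 |  |  | 1041429.35 | 855422.62
x̄ = 1041429.35 / 15353.80 = 67.83 mm
ȳ = 855422.62 / 15353.80 = 55.71 mm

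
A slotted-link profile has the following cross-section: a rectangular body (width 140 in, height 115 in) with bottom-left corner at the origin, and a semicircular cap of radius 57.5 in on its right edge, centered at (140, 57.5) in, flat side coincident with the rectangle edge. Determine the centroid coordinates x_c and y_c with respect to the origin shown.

x_c = 93.02 in, y_c = 57.50 in

rectangular body: A = 140 × 115 = 16100.00, centroid at (70.00, 57.50).
semicircular end: A = ½π·57.5² = 5193.45, centroid at (164.40, 57.50).
ΣA = 21293.45 in², ΣAx_c = 1980821.93 in³, ΣAy_c = 1224373.11 in³.
x_c = 1980821.93/21293.45 = 93.02 in; y_c = 1224373.11/21293.45 = 57.50 in.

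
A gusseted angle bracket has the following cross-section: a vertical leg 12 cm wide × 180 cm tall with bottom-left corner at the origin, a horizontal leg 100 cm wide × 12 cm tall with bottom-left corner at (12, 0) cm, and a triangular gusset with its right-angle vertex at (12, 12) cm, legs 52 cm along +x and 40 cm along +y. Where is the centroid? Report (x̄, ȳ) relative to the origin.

Part | A | x̄ᵢ | ȳᵢ | A·x̄ᵢ | A·ȳᵢ
vertical leg | 2160.00 | 6.00 | 90.00 | 12960.00 | 194400.00
horizontal leg | 1200.00 | 62.00 | 6.00 | 74400.00 | 7200.00
gusset | 1040.00 | 29.33 | 25.33 | 30506.67 | 26346.67
Σ | 4400.00 |  |  | 117866.67 | 227946.67
x̄ = 117866.67 / 4400.00 = 26.79 cm
ȳ = 227946.67 / 4400.00 = 51.81 cm

x̄ = 26.79 cm, ȳ = 51.81 cm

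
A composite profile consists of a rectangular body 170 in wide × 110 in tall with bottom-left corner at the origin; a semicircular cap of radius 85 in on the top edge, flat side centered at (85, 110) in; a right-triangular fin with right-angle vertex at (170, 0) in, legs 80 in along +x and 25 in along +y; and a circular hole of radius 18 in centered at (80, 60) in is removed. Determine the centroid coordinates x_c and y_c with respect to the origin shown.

x_c = 88.89 in, y_c = 87.69 in

Part | A | x̄ᵢ | ȳᵢ | A·x̄ᵢ | A·ȳᵢ
rectangular body | 18700.00 | 85.00 | 55.00 | 1589500.00 | 1028500.00
semicircular top | 11349.00 | 85.00 | 146.08 | 964665.29 | 1657807.05
triangular fin | 1000.00 | 196.67 | 8.33 | 196666.67 | 8333.33
hole | -1017.88 | 80.00 | 60.00 | -81430.08 | -61072.56
Σ | 30031.13 |  |  | 2669401.88 | 2633567.82
x_c = 2669401.88 / 30031.13 = 88.89 in
y_c = 2633567.82 / 30031.13 = 87.69 in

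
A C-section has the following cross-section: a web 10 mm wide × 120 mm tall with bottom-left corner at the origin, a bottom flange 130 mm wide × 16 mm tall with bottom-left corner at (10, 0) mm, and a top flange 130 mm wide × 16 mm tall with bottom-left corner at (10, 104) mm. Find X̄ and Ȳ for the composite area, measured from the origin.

X̄ = 59.33 mm, Ȳ = 60.00 mm

Part | A | x̄ᵢ | ȳᵢ | A·x̄ᵢ | A·ȳᵢ
web | 1200.00 | 5.00 | 60.00 | 6000.00 | 72000.00
bottom flange | 2080.00 | 75.00 | 8.00 | 156000.00 | 16640.00
top flange | 2080.00 | 75.00 | 112.00 | 156000.00 | 232960.00
Σ | 5360.00 |  |  | 318000.00 | 321600.00
X̄ = 318000.00 / 5360.00 = 59.33 mm
Ȳ = 321600.00 / 5360.00 = 60.00 mm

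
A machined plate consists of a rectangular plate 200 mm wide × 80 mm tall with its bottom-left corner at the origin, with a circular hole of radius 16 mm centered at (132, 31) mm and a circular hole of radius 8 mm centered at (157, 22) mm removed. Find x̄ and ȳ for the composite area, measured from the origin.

x̄ = 97.52 mm, ȳ = 40.72 mm

plate: A = 200 × 80 = 16000.00, centroid at (100.00, 40.00).
hole 1: A = −π·16² = -804.25, centroid at (132.00, 31.00).
hole 2: A = −π·8² = -201.06, centroid at (157.00, 22.00).
ΣA = 14994.69 mm², ΣAx̄ = 1462272.58 mm³, ΣAȳ = 610644.96 mm³.
x̄ = 1462272.58/14994.69 = 97.52 mm; ȳ = 610644.96/14994.69 = 40.72 mm.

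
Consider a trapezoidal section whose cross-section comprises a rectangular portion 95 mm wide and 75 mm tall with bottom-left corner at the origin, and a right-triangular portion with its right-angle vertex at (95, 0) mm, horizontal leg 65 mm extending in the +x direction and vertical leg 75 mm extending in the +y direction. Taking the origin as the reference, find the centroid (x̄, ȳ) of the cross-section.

Part | A | x̄ᵢ | ȳᵢ | A·x̄ᵢ | A·ȳᵢ
rectangular portion | 7125.00 | 47.50 | 37.50 | 338437.50 | 267187.50
triangular portion | 2437.50 | 116.67 | 25.00 | 284375.00 | 60937.50
Σ | 9562.50 |  |  | 622812.50 | 328125.00
x̄ = 622812.50 / 9562.50 = 65.13 mm
ȳ = 328125.00 / 9562.50 = 34.31 mm

x̄ = 65.13 mm, ȳ = 34.31 mm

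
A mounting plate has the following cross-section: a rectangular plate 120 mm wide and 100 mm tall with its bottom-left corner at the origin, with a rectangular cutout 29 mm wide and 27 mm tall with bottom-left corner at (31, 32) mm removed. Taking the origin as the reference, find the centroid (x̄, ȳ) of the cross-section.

plate: A = 120 × 100 = 12000.00, centroid at (60.00, 50.00).
hole: A = −(29 × 27) = -783.00, centroid at (45.50, 45.50).
ΣA = 11217.00 mm²
ΣAx̄ = (12000.00)(60.00) + (-783.00)(45.50) = 684373.50 mm³
ΣAȳ = (12000.00)(50.00) + (-783.00)(45.50) = 564373.50 mm³
x̄ = 684373.50 / 11217.00 = 61.01 mm
ȳ = 564373.50 / 11217.00 = 50.31 mm

x̄ = 61.01 mm, ȳ = 50.31 mm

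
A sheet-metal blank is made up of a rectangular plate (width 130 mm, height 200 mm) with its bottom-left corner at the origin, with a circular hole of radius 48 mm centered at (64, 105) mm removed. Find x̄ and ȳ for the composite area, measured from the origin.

x̄ = 65.39 mm, ȳ = 98.07 mm

plate: A = 130 × 200 = 26000.00, centroid at (65.00, 100.00).
hole: A = −π·48² = -7238.23, centroid at (64.00, 105.00).
ΣA = 18761.77 mm²
ΣAx̄ = (26000.00)(65.00) + (-7238.23)(64.00) = 1226753.31 mm³
ΣAȳ = (26000.00)(100.00) + (-7238.23)(105.00) = 1839985.91 mm³
x̄ = 1226753.31 / 18761.77 = 65.39 mm
ȳ = 1839985.91 / 18761.77 = 98.07 mm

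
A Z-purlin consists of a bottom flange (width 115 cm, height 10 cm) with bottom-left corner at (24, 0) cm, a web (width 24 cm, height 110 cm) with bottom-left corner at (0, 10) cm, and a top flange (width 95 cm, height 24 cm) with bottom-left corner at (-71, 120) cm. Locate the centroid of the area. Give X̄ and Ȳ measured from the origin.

X̄ = 11.83 cm, Ȳ = 78.80 cm

bottom flange: A = 115 × 10 = 1150.00, centroid at (81.50, 5.00).
web: A = 24 × 110 = 2640.00, centroid at (12.00, 65.00).
top flange: A = 95 × 24 = 2280.00, centroid at (-23.50, 132.00).
ΣA = 6070.00 cm², ΣAX̄ = 71825.00 cm³, ΣAȲ = 478310.00 cm³.
X̄ = 71825.00/6070.00 = 11.83 cm; Ȳ = 478310.00/6070.00 = 78.80 cm.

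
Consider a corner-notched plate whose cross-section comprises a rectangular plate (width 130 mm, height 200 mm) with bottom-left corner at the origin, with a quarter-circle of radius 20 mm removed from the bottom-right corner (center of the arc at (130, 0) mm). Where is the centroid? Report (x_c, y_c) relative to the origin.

Part | A | x̄ᵢ | ȳᵢ | A·x̄ᵢ | A·ȳᵢ
plate | 26000.00 | 65.00 | 100.00 | 1690000.00 | 2600000.00
removed quarter-circle | -314.16 | 121.51 | 8.49 | -38174.04 | -2666.67
Σ | 25685.84 |  |  | 1651825.96 | 2597333.33
x_c = 1651825.96 / 25685.84 = 64.31 mm
y_c = 2597333.33 / 25685.84 = 101.12 mm

x_c = 64.31 mm, y_c = 101.12 mm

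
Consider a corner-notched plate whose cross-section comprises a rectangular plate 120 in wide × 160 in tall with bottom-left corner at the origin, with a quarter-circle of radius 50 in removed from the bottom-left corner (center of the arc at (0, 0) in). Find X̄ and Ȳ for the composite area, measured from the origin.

X̄ = 64.42 in, Ȳ = 86.70 in

Part | A | x̄ᵢ | ȳᵢ | A·x̄ᵢ | A·ȳᵢ
plate | 19200.00 | 60.00 | 80.00 | 1152000.00 | 1536000.00
removed quarter-circle | -1963.50 | 21.22 | 21.22 | -41666.67 | -41666.67
Σ | 17236.50 |  |  | 1110333.33 | 1494333.33
X̄ = 1110333.33 / 17236.50 = 64.42 in
Ȳ = 1494333.33 / 17236.50 = 86.70 in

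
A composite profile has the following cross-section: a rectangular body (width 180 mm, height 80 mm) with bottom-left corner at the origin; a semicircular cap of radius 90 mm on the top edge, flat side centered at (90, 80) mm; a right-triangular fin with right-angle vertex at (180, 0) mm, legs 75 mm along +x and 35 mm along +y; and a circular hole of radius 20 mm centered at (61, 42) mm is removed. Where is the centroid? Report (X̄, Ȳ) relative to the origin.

X̄ = 96.89 mm, Ȳ = 75.15 mm

Part | A | x̄ᵢ | ȳᵢ | A·x̄ᵢ | A·ȳᵢ
rectangular body | 14400.00 | 90.00 | 40.00 | 1296000.00 | 576000.00
semicircular top | 12723.45 | 90.00 | 118.20 | 1145110.52 | 1503876.02
triangular fin | 1312.50 | 205.00 | 11.67 | 269062.50 | 15312.50
hole | -1256.64 | 61.00 | 42.00 | -76654.86 | -52778.76
Σ | 27179.31 |  |  | 2633518.16 | 2042409.76
X̄ = 2633518.16 / 27179.31 = 96.89 mm
Ȳ = 2042409.76 / 27179.31 = 75.15 mm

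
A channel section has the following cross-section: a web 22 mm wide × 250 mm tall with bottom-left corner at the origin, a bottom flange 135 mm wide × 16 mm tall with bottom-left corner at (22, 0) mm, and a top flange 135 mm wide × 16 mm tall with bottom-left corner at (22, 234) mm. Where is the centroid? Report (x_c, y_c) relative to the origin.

x_c = 45.53 mm, y_c = 125.00 mm

web: A = 22 × 250 = 5500.00, centroid at (11.00, 125.00).
bottom flange: A = 135 × 16 = 2160.00, centroid at (89.50, 8.00).
top flange: A = 135 × 16 = 2160.00, centroid at (89.50, 242.00).
ΣA = 9820.00 mm², ΣAx_c = 447140.00 mm³, ΣAy_c = 1227500.00 mm³.
x_c = 447140.00/9820.00 = 45.53 mm; y_c = 1227500.00/9820.00 = 125.00 mm.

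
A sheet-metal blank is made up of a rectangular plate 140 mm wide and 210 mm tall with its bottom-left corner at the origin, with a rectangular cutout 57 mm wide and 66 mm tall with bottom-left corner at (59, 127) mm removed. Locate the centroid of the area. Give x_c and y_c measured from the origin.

x_c = 67.43 mm, y_c = 96.93 mm

plate: A = 140 × 210 = 29400.00, centroid at (70.00, 105.00).
hole: A = −(57 × 66) = -3762.00, centroid at (87.50, 160.00).
ΣA = 25638.00 mm²
ΣAx_c = (29400.00)(70.00) + (-3762.00)(87.50) = 1728825.00 mm³
ΣAy_c = (29400.00)(105.00) + (-3762.00)(160.00) = 2485080.00 mm³
x_c = 1728825.00 / 25638.00 = 67.43 mm
y_c = 2485080.00 / 25638.00 = 96.93 mm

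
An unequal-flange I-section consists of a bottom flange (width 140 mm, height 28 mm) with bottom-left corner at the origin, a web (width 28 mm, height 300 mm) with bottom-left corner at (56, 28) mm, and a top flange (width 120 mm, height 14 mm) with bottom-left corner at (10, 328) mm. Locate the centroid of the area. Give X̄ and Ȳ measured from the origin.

X̄ = 70.00 mm, Ȳ = 150.92 mm

bottom flange: A = 140 × 28 = 3920.00, centroid at (70.00, 14.00).
web: A = 28 × 300 = 8400.00, centroid at (70.00, 178.00).
top flange: A = 120 × 14 = 1680.00, centroid at (70.00, 335.00).
ΣA = 14000.00 mm², ΣAX̄ = 980000.00 mm³, ΣAȲ = 2112880.00 mm³.
X̄ = 980000.00/14000.00 = 70.00 mm; Ȳ = 2112880.00/14000.00 = 150.92 mm.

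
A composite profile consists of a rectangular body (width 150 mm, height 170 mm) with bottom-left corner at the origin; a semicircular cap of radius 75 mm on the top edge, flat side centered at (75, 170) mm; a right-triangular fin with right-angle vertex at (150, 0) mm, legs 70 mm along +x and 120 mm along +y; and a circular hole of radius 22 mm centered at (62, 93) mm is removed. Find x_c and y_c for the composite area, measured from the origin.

x_c = 86.69 mm, y_c = 107.45 mm

rectangular body: A = 150 × 170 = 25500.00, centroid at (75.00, 85.00).
semicircular top: A = ½π·75² = 8835.73, centroid at (75.00, 201.83).
triangular fin: A = ½·70·120 = 4200.00, centroid at (173.33, 40.00).
hole: A = −π·22² = -1520.53, centroid at (62.00, 93.00).
ΣA = 37015.20 mm², ΣAx_c = 3208906.79 mm³, ΣAy_c = 3977414.62 mm³.
x_c = 3208906.79/37015.20 = 86.69 mm; y_c = 3977414.62/37015.20 = 107.45 mm.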